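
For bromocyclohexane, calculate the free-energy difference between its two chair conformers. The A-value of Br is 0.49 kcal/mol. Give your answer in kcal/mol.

A monosubstituted cyclohexane has one chair with the bromo group axial (E = A = 0.49 kcal/mol) and one with it equatorial (E = 0).
ΔE = 0.49 − 0 = 0.49 kcal/mol.

0.49 kcal/mol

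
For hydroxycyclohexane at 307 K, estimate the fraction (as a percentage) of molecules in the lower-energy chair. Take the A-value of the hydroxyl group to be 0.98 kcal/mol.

83.3%

One chair has the hydroxyl group axial (E = 0.98 kcal/mol) and the other has it equatorial (E = 0).
ΔG = 0.98 kcal/mol between the two chairs.
K = exp(ΔG/RT) with R = 1.987×10⁻³ kcal mol⁻¹ K⁻¹ and T = 307 K gives K ≈ 4.99.
Fraction in the lower-energy chair = K/(K+1) = 83.3%.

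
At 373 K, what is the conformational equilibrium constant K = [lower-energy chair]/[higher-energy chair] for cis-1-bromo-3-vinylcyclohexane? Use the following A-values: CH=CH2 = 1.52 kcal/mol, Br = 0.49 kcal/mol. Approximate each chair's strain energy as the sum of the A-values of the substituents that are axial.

K ≈ 15.1

C1 and C3 have the same parity, so for the cis isomer the two substituents are e,e in one chair and a,a in the other.
Chair I (vinyl axial, bromo axial): E = 2.01 kcal/mol; chair II (vinyl equatorial, bromo equatorial): E = 0.00 kcal/mol.
ΔG = 2.01 kcal/mol between the two chairs.
K = exp(ΔG/RT) with R = 1.987×10⁻³ kcal mol⁻¹ K⁻¹ and T = 373 K gives K ≈ 15.1.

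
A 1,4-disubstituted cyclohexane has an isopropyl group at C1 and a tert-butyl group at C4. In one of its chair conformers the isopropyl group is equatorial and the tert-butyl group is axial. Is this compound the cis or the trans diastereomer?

cis

C1 and C4 have opposite parity, so their axial bonds point in opposite directions.
With opposite-parity carbons, two substituents on the same face are one axial and one equatorial; opposite faces give both axial or both equatorial.
Here the groups are equatorial/axial → same face → cis.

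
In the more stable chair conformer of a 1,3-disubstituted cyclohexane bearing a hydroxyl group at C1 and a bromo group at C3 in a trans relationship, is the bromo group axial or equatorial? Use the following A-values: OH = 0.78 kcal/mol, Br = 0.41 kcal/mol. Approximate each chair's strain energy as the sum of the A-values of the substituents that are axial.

C1 and C3 have the same parity, so for the trans isomer the two substituents are one axial and one equatorial in each chair.
Chair I (hydroxyl axial, bromo equatorial): E = 0.78 kcal/mol.
Chair II (hydroxyl equatorial, bromo axial): E = 0.41 kcal/mol.
Chair II is the more stable (lower-energy) conformer, and in that chair the bromo group is axial.

axial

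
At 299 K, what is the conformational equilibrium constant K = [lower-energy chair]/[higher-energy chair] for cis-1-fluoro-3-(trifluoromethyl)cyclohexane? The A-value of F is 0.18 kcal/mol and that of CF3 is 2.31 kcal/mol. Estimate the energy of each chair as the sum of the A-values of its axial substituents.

C1 and C3 have the same parity, so for the cis isomer the two substituents are e,e in one chair and a,a in the other.
Chair I (fluoro axial, trifluoromethyl axial): E = 2.49 kcal/mol; chair II (fluoro equatorial, trifluoromethyl equatorial): E = 0.00 kcal/mol.
ΔG = 2.49 kcal/mol between the two chairs.
K = exp(ΔG/RT) with R = 1.987×10⁻³ kcal mol⁻¹ K⁻¹ and T = 299 K gives K ≈ 66.1.

K ≈ 66.1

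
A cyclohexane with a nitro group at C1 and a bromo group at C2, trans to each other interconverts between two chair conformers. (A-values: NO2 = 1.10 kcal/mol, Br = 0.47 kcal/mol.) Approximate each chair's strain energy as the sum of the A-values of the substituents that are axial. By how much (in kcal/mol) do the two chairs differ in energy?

1.57 kcal/mol

C1 and C2 have opposite parity, so for the trans isomer the two substituents are e,e in one chair and a,a in the other.
Chair I (nitro axial, bromo axial): E = 1.57 kcal/mol.
Chair II (nitro equatorial, bromo equatorial): E = 0.00 kcal/mol.
ΔE = 1.57 − 0.00 = 1.57 kcal/mol; chair II is more stable.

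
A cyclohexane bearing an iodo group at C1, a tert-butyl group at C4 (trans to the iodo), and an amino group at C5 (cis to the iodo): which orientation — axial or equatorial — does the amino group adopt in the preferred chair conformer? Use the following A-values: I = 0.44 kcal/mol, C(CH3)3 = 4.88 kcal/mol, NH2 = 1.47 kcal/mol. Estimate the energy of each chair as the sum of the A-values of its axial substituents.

equatorial

Chair I (iodo axial, tert-butyl axial, amino axial): E = 6.79 kcal/mol.
Chair II (iodo equatorial, tert-butyl equatorial, amino equatorial): E = 0.00 kcal/mol.
Chair II is the more stable (lower-energy) conformer, and in that chair the amino group is equatorial.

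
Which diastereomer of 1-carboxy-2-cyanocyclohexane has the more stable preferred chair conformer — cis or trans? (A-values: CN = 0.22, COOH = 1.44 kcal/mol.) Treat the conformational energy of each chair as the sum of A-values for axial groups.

trans

At 1,2 positions (parity opposite): cis → (a,e or e,a); trans → (e,e or a,a).
Best chair for cis: E = 0.22 kcal/mol; best chair for trans: E = 0.00 kcal/mol.
The trans isomer is lower by 0.22 kcal/mol.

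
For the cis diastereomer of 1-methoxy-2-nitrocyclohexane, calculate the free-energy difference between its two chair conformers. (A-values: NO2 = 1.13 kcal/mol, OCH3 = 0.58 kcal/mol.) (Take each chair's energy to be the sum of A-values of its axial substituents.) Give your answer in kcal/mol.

0.55 kcal/mol

C1 and C2 have opposite parity, so for the cis isomer the two substituents are one axial and one equatorial in each chair.
Chair I (nitro axial, methoxy equatorial): E = 1.13 kcal/mol.
Chair II (nitro equatorial, methoxy axial): E = 0.58 kcal/mol.
ΔE = 1.13 − 0.58 = 0.55 kcal/mol; chair II is more stable.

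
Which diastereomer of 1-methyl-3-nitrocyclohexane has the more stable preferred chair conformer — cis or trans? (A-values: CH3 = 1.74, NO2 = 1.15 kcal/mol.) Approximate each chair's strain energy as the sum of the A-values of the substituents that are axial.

cis

At 1,3 positions (parity same): cis → (e,e or a,a); trans → (a,e or e,a).
Best chair for cis: E = 0.00 kcal/mol; best chair for trans: E = 1.15 kcal/mol.
The cis isomer is lower by 1.15 kcal/mol.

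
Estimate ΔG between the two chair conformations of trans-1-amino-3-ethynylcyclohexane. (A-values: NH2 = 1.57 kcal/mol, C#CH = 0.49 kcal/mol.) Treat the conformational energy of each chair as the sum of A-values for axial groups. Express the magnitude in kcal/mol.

1.08 kcal/mol

C1 and C3 have the same parity, so for the trans isomer the two substituents are one axial and one equatorial in each chair.
Chair I (amino axial, ethynyl equatorial): E = 1.57 kcal/mol.
Chair II (amino equatorial, ethynyl axial): E = 0.49 kcal/mol.
ΔE = 1.57 − 0.49 = 1.08 kcal/mol; chair II is more stable.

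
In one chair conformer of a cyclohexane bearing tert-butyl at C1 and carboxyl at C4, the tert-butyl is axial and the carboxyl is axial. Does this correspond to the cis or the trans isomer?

trans

C1 and C4 have opposite parity, so their axial bonds point in opposite directions.
With opposite-parity carbons, two substituents on the same face are one axial and one equatorial; opposite faces give both axial or both equatorial.
Here the groups are axial/axial → opposite face → trans.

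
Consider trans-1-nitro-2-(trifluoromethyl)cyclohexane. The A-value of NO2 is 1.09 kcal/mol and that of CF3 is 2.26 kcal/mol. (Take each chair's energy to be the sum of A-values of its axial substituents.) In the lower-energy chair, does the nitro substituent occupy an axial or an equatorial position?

C1 and C2 have opposite parity, so for the trans isomer the two substituents are e,e in one chair and a,a in the other.
Chair I (nitro axial, trifluoromethyl axial): E = 3.35 kcal/mol.
Chair II (nitro equatorial, trifluoromethyl equatorial): E = 0.00 kcal/mol.
Chair II is the more stable (lower-energy) conformer, and in that chair the nitro group is equatorial.

equatorial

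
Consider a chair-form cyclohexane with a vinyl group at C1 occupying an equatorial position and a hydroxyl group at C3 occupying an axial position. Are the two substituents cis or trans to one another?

C1 and C3 have the same parity, so their axial bonds point in the same direction.
With same-parity carbons, two substituents on the same face are both axial or both equatorial; opposite faces give one of each.
Here the groups are equatorial/axial → opposite face → trans.

trans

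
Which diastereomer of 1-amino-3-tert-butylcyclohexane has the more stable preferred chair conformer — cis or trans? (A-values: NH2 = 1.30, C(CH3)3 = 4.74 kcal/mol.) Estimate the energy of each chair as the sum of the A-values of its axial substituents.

cis

At 1,3 positions (parity same): cis → (e,e or a,a); trans → (a,e or e,a).
Best chair for cis: E = 0.00 kcal/mol; best chair for trans: E = 1.30 kcal/mol.
The cis isomer is lower by 1.30 kcal/mol.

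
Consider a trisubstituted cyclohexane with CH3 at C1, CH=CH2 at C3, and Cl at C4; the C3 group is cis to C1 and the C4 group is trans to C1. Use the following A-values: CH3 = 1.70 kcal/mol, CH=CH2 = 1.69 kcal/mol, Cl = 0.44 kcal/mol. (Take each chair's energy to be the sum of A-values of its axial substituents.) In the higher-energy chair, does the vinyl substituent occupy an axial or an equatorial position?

axial

Chair I (methyl axial, vinyl axial, chloro axial): E = 3.83 kcal/mol.
Chair II (methyl equatorial, vinyl equatorial, chloro equatorial): E = 0.00 kcal/mol.
Chair I is the less stable (higher-energy) conformer, and in that chair the vinyl group is axial.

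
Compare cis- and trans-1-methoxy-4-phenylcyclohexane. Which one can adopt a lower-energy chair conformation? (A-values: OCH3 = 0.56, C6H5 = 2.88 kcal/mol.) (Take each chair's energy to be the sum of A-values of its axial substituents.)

trans

At 1,4 positions (parity opposite): cis → (a,e or e,a); trans → (e,e or a,a).
Best chair for cis: E = 0.56 kcal/mol; best chair for trans: E = 0.00 kcal/mol.
The trans isomer is lower by 0.56 kcal/mol.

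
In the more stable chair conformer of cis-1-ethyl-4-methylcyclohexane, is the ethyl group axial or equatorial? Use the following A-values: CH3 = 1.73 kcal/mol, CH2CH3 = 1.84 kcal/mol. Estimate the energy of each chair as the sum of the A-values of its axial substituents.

C1 and C4 have opposite parity, so for the cis isomer the two substituents are one axial and one equatorial in each chair.
Chair I (methyl axial, ethyl equatorial): E = 1.73 kcal/mol.
Chair II (methyl equatorial, ethyl axial): E = 1.84 kcal/mol.
Chair I is the more stable (lower-energy) conformer, and in that chair the ethyl group is equatorial.

equatorial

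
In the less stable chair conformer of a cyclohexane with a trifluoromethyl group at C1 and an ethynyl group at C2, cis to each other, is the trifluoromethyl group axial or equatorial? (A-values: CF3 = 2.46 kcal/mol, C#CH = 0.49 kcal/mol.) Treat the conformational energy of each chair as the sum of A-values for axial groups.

C1 and C2 have opposite parity, so for the cis isomer the two substituents are one axial and one equatorial in each chair.
Chair I (trifluoromethyl axial, ethynyl equatorial): E = 2.46 kcal/mol.
Chair II (trifluoromethyl equatorial, ethynyl axial): E = 0.49 kcal/mol.
Chair I is the less stable (higher-energy) conformer, and in that chair the trifluoromethyl group is axial.

axial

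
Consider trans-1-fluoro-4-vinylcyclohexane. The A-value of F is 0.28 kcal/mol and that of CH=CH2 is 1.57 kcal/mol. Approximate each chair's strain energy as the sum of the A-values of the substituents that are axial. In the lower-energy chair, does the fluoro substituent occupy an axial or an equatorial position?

equatorial

C1 and C4 have opposite parity, so for the trans isomer the two substituents are e,e in one chair and a,a in the other.
Chair I (fluoro axial, vinyl axial): E = 1.85 kcal/mol.
Chair II (fluoro equatorial, vinyl equatorial): E = 0.00 kcal/mol.
Chair II is the more stable (lower-energy) conformer, and in that chair the fluoro group is equatorial.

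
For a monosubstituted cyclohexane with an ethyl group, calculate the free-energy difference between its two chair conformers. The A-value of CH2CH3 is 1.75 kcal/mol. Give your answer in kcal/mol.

1.75 kcal/mol

A monosubstituted cyclohexane has one chair with the ethyl group axial (E = A = 1.75 kcal/mol) and one with it equatorial (E = 0).
ΔE = 1.75 − 0 = 1.75 kcal/mol.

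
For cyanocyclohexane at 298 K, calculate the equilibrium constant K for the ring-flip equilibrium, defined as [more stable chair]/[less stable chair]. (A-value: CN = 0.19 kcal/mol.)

One chair has the cyano group axial (E = 0.19 kcal/mol) and the other has it equatorial (E = 0).
ΔG = 0.19 kcal/mol between the two chairs.
K = exp(ΔG/RT) with R = 1.987×10⁻³ kcal mol⁻¹ K⁻¹ and T = 298 K gives K ≈ 1.38.

K ≈ 1.38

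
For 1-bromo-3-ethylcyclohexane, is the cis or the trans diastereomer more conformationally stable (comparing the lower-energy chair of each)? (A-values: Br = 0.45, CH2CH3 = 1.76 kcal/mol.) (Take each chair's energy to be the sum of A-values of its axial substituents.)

At 1,3 positions (parity same): cis → (e,e or a,a); trans → (a,e or e,a).
Best chair for cis: E = 0.00 kcal/mol; best chair for trans: E = 0.45 kcal/mol.
The cis isomer is lower by 0.45 kcal/mol.

cis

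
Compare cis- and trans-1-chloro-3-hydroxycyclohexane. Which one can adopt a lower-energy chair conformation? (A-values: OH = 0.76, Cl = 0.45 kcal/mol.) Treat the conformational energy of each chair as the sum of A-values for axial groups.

At 1,3 positions (parity same): cis → (e,e or a,a); trans → (a,e or e,a).
Best chair for cis: E = 0.00 kcal/mol; best chair for trans: E = 0.45 kcal/mol.
The cis isomer is lower by 0.45 kcal/mol.

cis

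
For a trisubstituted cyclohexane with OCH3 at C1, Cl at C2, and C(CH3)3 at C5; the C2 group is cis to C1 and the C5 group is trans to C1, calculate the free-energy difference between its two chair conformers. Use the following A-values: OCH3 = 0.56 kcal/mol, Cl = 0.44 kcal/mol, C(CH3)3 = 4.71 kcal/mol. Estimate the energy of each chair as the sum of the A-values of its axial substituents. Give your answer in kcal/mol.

4.59 kcal/mol

Chair I (methoxy axial, chloro equatorial, tert-butyl equatorial): E = 0.56 kcal/mol.
Chair II (methoxy equatorial, chloro axial, tert-butyl axial): E = 5.15 kcal/mol.
ΔE = 5.15 − 0.56 = 4.59 kcal/mol; chair I is more stable.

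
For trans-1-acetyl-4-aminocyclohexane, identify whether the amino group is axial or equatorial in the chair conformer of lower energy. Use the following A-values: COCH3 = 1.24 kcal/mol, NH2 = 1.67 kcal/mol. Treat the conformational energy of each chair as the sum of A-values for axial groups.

equatorial

C1 and C4 have opposite parity, so for the trans isomer the two substituents are e,e in one chair and a,a in the other.
Chair I (acetyl axial, amino axial): E = 2.91 kcal/mol.
Chair II (acetyl equatorial, amino equatorial): E = 0.00 kcal/mol.
Chair II is the more stable (lower-energy) conformer, and in that chair the amino group is equatorial.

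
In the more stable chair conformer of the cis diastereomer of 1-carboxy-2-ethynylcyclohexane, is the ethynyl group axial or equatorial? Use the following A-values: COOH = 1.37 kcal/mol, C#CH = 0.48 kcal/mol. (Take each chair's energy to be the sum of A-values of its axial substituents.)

axial

C1 and C2 have opposite parity, so for the cis isomer the two substituents are one axial and one equatorial in each chair.
Chair I (carboxyl axial, ethynyl equatorial): E = 1.37 kcal/mol.
Chair II (carboxyl equatorial, ethynyl axial): E = 0.48 kcal/mol.
Chair II is the more stable (lower-energy) conformer, and in that chair the ethynyl group is axial.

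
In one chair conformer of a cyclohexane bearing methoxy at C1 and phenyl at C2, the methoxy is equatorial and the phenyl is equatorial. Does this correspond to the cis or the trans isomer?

trans

C1 and C2 have opposite parity, so their axial bonds point in opposite directions.
With opposite-parity carbons, two substituents on the same face are one axial and one equatorial; opposite faces give both axial or both equatorial.
Here the groups are equatorial/equatorial → opposite face → trans.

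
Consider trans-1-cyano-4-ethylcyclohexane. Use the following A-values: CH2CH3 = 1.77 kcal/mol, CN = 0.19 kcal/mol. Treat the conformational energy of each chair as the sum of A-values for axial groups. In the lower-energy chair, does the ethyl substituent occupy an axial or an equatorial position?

equatorial

C1 and C4 have opposite parity, so for the trans isomer the two substituents are e,e in one chair and a,a in the other.
Chair I (ethyl axial, cyano axial): E = 1.96 kcal/mol.
Chair II (ethyl equatorial, cyano equatorial): E = 0.00 kcal/mol.
Chair II is the more stable (lower-energy) conformer, and in that chair the ethyl group is equatorial.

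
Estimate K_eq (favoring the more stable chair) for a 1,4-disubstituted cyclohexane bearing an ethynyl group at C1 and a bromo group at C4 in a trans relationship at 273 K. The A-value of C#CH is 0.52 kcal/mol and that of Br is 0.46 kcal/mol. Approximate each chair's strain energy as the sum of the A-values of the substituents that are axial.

K ≈ 6.09

C1 and C4 have opposite parity, so for the trans isomer the two substituents are e,e in one chair and a,a in the other.
Chair I (ethynyl axial, bromo axial): E = 0.98 kcal/mol; chair II (ethynyl equatorial, bromo equatorial): E = 0.00 kcal/mol.
ΔG = 0.98 kcal/mol between the two chairs.
K = exp(ΔG/RT) with R = 1.987×10⁻³ kcal mol⁻¹ K⁻¹ and T = 273 K gives K ≈ 6.09.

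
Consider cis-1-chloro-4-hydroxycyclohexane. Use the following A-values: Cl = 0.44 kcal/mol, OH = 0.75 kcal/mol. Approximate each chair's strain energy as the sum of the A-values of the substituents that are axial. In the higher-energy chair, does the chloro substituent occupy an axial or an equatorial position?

C1 and C4 have opposite parity, so for the cis isomer the two substituents are one axial and one equatorial in each chair.
Chair I (chloro axial, hydroxyl equatorial): E = 0.44 kcal/mol.
Chair II (chloro equatorial, hydroxyl axial): E = 0.75 kcal/mol.
Chair II is the less stable (higher-energy) conformer, and in that chair the chloro group is equatorial.

equatorial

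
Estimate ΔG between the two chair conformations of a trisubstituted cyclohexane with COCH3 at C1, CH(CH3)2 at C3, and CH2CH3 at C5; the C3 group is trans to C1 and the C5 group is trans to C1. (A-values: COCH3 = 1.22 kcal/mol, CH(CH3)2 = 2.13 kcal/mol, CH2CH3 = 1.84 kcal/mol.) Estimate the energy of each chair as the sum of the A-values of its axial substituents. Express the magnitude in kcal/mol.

2.75 kcal/mol

Chair I (acetyl axial, isopropyl equatorial, ethyl equatorial): E = 1.22 kcal/mol.
Chair II (acetyl equatorial, isopropyl axial, ethyl axial): E = 3.97 kcal/mol.
ΔE = 3.97 − 1.22 = 2.75 kcal/mol; chair I is more stable.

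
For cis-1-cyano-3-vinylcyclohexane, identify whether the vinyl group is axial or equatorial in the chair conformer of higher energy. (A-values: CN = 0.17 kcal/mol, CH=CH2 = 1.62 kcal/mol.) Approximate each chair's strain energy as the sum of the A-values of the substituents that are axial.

axial

C1 and C3 have the same parity, so for the cis isomer the two substituents are e,e in one chair and a,a in the other.
Chair I (cyano axial, vinyl axial): E = 1.79 kcal/mol.
Chair II (cyano equatorial, vinyl equatorial): E = 0.00 kcal/mol.
Chair I is the less stable (higher-energy) conformer, and in that chair the vinyl group is axial.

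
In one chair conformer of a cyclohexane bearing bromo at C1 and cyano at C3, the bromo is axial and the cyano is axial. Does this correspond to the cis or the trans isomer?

cis

C1 and C3 have the same parity, so their axial bonds point in the same direction.
With same-parity carbons, two substituents on the same face are both axial or both equatorial; opposite faces give one of each.
Here the groups are axial/axial → same face → cis.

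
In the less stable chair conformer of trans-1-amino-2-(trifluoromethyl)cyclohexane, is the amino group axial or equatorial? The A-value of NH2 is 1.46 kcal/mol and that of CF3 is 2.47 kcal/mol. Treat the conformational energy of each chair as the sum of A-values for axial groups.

axial

C1 and C2 have opposite parity, so for the trans isomer the two substituents are e,e in one chair and a,a in the other.
Chair I (amino axial, trifluoromethyl axial): E = 3.93 kcal/mol.
Chair II (amino equatorial, trifluoromethyl equatorial): E = 0.00 kcal/mol.
Chair I is the less stable (higher-energy) conformer, and in that chair the amino group is axial.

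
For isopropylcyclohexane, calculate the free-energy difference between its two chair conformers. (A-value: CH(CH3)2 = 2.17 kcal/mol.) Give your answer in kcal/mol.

A monosubstituted cyclohexane has one chair with the isopropyl group axial (E = A = 2.17 kcal/mol) and one with it equatorial (E = 0).
ΔE = 2.17 − 0 = 2.17 kcal/mol.

2.17 kcal/mol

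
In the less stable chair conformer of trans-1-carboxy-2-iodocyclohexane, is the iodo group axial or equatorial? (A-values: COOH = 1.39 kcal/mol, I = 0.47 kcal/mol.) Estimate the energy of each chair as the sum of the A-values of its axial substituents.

axial

C1 and C2 have opposite parity, so for the trans isomer the two substituents are e,e in one chair and a,a in the other.
Chair I (carboxyl axial, iodo axial): E = 1.86 kcal/mol.
Chair II (carboxyl equatorial, iodo equatorial): E = 0.00 kcal/mol.
Chair I is the less stable (higher-energy) conformer, and in that chair the iodo group is axial.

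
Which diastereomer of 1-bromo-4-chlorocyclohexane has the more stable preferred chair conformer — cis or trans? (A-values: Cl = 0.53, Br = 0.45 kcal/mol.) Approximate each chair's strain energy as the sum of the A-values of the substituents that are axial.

At 1,4 positions (parity opposite): cis → (a,e or e,a); trans → (e,e or a,a).
Best chair for cis: E = 0.45 kcal/mol; best chair for trans: E = 0.00 kcal/mol.
The trans isomer is lower by 0.45 kcal/mol.

trans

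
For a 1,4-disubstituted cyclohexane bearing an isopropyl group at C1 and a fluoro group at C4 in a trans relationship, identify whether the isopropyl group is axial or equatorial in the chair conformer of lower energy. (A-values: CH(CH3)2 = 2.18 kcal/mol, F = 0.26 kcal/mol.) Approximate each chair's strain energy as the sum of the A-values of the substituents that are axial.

C1 and C4 have opposite parity, so for the trans isomer the two substituents are e,e in one chair and a,a in the other.
Chair I (isopropyl axial, fluoro axial): E = 2.44 kcal/mol.
Chair II (isopropyl equatorial, fluoro equatorial): E = 0.00 kcal/mol.
Chair II is the more stable (lower-energy) conformer, and in that chair the isopropyl group is equatorial.

equatorial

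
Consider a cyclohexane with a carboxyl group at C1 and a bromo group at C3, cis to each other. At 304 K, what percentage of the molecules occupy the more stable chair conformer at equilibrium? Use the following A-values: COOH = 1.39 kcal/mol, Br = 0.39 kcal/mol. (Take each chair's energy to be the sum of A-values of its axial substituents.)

95.0%

C1 and C3 have the same parity, so for the cis isomer the two substituents are e,e in one chair and a,a in the other.
Chair I (carboxyl axial, bromo axial): E = 1.78 kcal/mol; chair II (carboxyl equatorial, bromo equatorial): E = 0.00 kcal/mol.
ΔG = 1.78 kcal/mol between the two chairs.
K = exp(ΔG/RT) with R = 1.987×10⁻³ kcal mol⁻¹ K⁻¹ and T = 304 K gives K ≈ 19.
Fraction in the lower-energy chair = K/(K+1) = 95.0%.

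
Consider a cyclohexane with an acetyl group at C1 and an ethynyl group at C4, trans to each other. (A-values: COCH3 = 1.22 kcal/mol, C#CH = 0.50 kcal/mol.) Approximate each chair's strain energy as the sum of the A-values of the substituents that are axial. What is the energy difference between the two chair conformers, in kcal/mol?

C1 and C4 have opposite parity, so for the trans isomer the two substituents are e,e in one chair and a,a in the other.
Chair I (acetyl axial, ethynyl axial): E = 1.72 kcal/mol.
Chair II (acetyl equatorial, ethynyl equatorial): E = 0.00 kcal/mol.
ΔE = 1.72 − 0.00 = 1.72 kcal/mol; chair II is more stable.

1.72 kcal/mol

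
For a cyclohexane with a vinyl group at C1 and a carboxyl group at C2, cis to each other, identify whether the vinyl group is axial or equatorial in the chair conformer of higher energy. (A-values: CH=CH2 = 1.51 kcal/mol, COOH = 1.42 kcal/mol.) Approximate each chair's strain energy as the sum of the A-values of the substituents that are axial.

C1 and C2 have opposite parity, so for the cis isomer the two substituents are one axial and one equatorial in each chair.
Chair I (vinyl axial, carboxyl equatorial): E = 1.51 kcal/mol.
Chair II (vinyl equatorial, carboxyl axial): E = 1.42 kcal/mol.
Chair I is the less stable (higher-energy) conformer, and in that chair the vinyl group is axial.

axial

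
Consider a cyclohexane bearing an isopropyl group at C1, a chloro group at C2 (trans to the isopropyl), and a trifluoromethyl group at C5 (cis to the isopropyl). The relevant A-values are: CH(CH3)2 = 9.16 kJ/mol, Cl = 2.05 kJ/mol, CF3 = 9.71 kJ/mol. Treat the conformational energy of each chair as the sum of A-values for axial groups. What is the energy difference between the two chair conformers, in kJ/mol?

Chair I (isopropyl axial, chloro axial, trifluoromethyl axial): E = 20.92 kJ/mol.
Chair II (isopropyl equatorial, chloro equatorial, trifluoromethyl equatorial): E = 0.00 kJ/mol.
ΔE = 20.92 − 0.00 = 20.92 kJ/mol; chair II is more stable.

20.92 kJ/mol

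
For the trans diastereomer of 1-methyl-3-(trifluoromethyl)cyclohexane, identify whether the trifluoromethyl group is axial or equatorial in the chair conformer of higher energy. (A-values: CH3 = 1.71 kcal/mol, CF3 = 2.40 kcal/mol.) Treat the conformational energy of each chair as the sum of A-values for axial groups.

C1 and C3 have the same parity, so for the trans isomer the two substituents are one axial and one equatorial in each chair.
Chair I (methyl axial, trifluoromethyl equatorial): E = 1.71 kcal/mol.
Chair II (methyl equatorial, trifluoromethyl axial): E = 2.40 kcal/mol.
Chair II is the less stable (higher-energy) conformer, and in that chair the trifluoromethyl group is axial.

axial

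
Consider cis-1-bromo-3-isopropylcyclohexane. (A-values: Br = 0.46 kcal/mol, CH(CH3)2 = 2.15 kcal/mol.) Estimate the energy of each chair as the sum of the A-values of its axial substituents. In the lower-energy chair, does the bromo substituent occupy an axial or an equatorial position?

equatorial

C1 and C3 have the same parity, so for the cis isomer the two substituents are e,e in one chair and a,a in the other.
Chair I (bromo axial, isopropyl axial): E = 2.61 kcal/mol.
Chair II (bromo equatorial, isopropyl equatorial): E = 0.00 kcal/mol.
Chair II is the more stable (lower-energy) conformer, and in that chair the bromo group is equatorial.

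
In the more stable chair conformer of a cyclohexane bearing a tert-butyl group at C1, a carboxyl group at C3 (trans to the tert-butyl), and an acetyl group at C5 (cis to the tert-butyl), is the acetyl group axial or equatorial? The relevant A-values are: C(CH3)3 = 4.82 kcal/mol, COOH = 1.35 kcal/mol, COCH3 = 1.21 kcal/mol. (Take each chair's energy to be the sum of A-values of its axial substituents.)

equatorial

Chair I (tert-butyl axial, carboxyl equatorial, acetyl axial): E = 6.03 kcal/mol.
Chair II (tert-butyl equatorial, carboxyl axial, acetyl equatorial): E = 1.35 kcal/mol.
Chair II is the more stable (lower-energy) conformer, and in that chair the acetyl group is equatorial.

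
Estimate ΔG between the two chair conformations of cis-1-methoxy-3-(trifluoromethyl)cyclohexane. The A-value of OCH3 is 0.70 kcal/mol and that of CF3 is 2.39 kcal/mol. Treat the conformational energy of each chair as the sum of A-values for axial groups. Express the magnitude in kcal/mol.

C1 and C3 have the same parity, so for the cis isomer the two substituents are e,e in one chair and a,a in the other.
Chair I (methoxy axial, trifluoromethyl axial): E = 3.09 kcal/mol.
Chair II (methoxy equatorial, trifluoromethyl equatorial): E = 0.00 kcal/mol.
ΔE = 3.09 − 0.00 = 3.09 kcal/mol; chair II is more stable.

3.09 kcal/mol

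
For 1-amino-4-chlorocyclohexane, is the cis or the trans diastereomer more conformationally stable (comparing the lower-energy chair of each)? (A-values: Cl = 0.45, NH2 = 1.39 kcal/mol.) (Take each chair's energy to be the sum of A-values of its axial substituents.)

At 1,4 positions (parity opposite): cis → (a,e or e,a); trans → (e,e or a,a).
Best chair for cis: E = 0.45 kcal/mol; best chair for trans: E = 0.00 kcal/mol.
The trans isomer is lower by 0.45 kcal/mol.

trans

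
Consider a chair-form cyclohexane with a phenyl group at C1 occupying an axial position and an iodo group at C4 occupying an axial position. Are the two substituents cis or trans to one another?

trans

C1 and C4 have opposite parity, so their axial bonds point in opposite directions.
With opposite-parity carbons, two substituents on the same face are one axial and one equatorial; opposite faces give both axial or both equatorial.
Here the groups are axial/axial → opposite face → trans.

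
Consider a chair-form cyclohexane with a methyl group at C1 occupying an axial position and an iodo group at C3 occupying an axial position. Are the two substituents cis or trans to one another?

cis

C1 and C3 have the same parity, so their axial bonds point in the same direction.
With same-parity carbons, two substituents on the same face are both axial or both equatorial; opposite faces give one of each.
Here the groups are axial/axial → same face → cis.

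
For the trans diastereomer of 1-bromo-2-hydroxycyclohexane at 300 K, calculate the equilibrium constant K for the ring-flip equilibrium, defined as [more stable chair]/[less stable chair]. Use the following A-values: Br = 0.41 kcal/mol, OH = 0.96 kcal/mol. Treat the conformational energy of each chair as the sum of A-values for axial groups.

K ≈ 9.96

C1 and C2 have opposite parity, so for the trans isomer the two substituents are e,e in one chair and a,a in the other.
Chair I (bromo axial, hydroxyl axial): E = 1.37 kcal/mol; chair II (bromo equatorial, hydroxyl equatorial): E = 0.00 kcal/mol.
ΔG = 1.37 kcal/mol between the two chairs.
K = exp(ΔG/RT) with R = 1.987×10⁻³ kcal mol⁻¹ K⁻¹ and T = 300 K gives K ≈ 9.96.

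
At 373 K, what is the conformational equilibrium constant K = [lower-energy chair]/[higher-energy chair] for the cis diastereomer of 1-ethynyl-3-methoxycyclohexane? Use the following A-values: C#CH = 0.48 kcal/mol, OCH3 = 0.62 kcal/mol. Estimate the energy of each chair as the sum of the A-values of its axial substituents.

C1 and C3 have the same parity, so for the cis isomer the two substituents are e,e in one chair and a,a in the other.
Chair I (ethynyl axial, methoxy axial): E = 1.10 kcal/mol; chair II (ethynyl equatorial, methoxy equatorial): E = 0.00 kcal/mol.
ΔG = 1.10 kcal/mol between the two chairs.
K = exp(ΔG/RT) with R = 1.987×10⁻³ kcal mol⁻¹ K⁻¹ and T = 373 K gives K ≈ 4.41.

K ≈ 4.41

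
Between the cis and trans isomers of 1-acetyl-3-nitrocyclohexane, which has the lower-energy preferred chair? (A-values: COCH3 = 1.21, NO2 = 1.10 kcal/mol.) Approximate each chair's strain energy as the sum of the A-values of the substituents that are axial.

cis

At 1,3 positions (parity same): cis → (e,e or a,a); trans → (a,e or e,a).
Best chair for cis: E = 0.00 kcal/mol; best chair for trans: E = 1.10 kcal/mol.
The cis isomer is lower by 1.10 kcal/mol.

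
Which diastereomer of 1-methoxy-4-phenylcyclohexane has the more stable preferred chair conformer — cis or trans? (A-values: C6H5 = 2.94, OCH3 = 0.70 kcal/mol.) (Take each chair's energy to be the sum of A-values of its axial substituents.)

trans

At 1,4 positions (parity opposite): cis → (a,e or e,a); trans → (e,e or a,a).
Best chair for cis: E = 0.70 kcal/mol; best chair for trans: E = 0.00 kcal/mol.
The trans isomer is lower by 0.70 kcal/mol.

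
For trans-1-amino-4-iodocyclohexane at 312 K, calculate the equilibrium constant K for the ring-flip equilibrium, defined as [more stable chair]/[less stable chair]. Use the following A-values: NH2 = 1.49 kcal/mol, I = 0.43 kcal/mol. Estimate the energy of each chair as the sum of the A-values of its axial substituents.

C1 and C4 have opposite parity, so for the trans isomer the two substituents are e,e in one chair and a,a in the other.
Chair I (amino axial, iodo axial): E = 1.92 kcal/mol; chair II (amino equatorial, iodo equatorial): E = 0.00 kcal/mol.
ΔG = 1.92 kcal/mol between the two chairs.
K = exp(ΔG/RT) with R = 1.987×10⁻³ kcal mol⁻¹ K⁻¹ and T = 312 K gives K ≈ 22.1.

K ≈ 22.1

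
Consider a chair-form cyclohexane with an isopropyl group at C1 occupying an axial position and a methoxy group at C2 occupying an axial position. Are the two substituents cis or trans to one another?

trans

C1 and C2 have opposite parity, so their axial bonds point in opposite directions.
With opposite-parity carbons, two substituents on the same face are one axial and one equatorial; opposite faces give both axial or both equatorial.
Here the groups are axial/axial → opposite face → trans.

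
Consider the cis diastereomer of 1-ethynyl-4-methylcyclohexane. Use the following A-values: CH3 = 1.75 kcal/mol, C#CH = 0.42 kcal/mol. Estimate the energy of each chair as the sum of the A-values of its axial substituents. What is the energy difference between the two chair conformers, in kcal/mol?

1.33 kcal/mol

C1 and C4 have opposite parity, so for the cis isomer the two substituents are one axial and one equatorial in each chair.
Chair I (methyl axial, ethynyl equatorial): E = 1.75 kcal/mol.
Chair II (methyl equatorial, ethynyl axial): E = 0.42 kcal/mol.
ΔE = 1.75 − 0.42 = 1.33 kcal/mol; chair II is more stable.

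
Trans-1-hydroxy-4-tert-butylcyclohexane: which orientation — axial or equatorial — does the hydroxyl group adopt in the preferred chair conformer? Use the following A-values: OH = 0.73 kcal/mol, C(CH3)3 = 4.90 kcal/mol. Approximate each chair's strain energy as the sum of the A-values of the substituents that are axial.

equatorial

C1 and C4 have opposite parity, so for the trans isomer the two substituents are e,e in one chair and a,a in the other.
Chair I (hydroxyl axial, tert-butyl axial): E = 5.63 kcal/mol.
Chair II (hydroxyl equatorial, tert-butyl equatorial): E = 0.00 kcal/mol.
Chair II is the more stable (lower-energy) conformer, and in that chair the hydroxyl group is equatorial.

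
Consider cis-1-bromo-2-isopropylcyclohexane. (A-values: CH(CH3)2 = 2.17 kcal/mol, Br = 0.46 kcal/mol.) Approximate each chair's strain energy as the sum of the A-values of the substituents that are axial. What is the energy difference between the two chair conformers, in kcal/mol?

C1 and C2 have opposite parity, so for the cis isomer the two substituents are one axial and one equatorial in each chair.
Chair I (isopropyl axial, bromo equatorial): E = 2.17 kcal/mol.
Chair II (isopropyl equatorial, bromo axial): E = 0.46 kcal/mol.
ΔE = 2.17 − 0.46 = 1.71 kcal/mol; chair II is more stable.

1.71 kcal/mol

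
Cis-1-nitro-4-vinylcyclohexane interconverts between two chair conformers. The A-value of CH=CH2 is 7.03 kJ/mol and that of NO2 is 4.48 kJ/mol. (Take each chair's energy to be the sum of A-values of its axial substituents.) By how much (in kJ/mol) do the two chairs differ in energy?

2.55 kJ/mol

C1 and C4 have opposite parity, so for the cis isomer the two substituents are one axial and one equatorial in each chair.
Chair I (vinyl axial, nitro equatorial): E = 7.03 kJ/mol.
Chair II (vinyl equatorial, nitro axial): E = 4.48 kJ/mol.
ΔE = 7.03 − 4.48 = 2.55 kJ/mol; chair II is more stable.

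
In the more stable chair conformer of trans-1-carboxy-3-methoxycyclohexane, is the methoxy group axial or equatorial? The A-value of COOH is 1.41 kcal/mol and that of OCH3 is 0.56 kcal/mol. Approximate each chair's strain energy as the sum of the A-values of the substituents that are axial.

C1 and C3 have the same parity, so for the trans isomer the two substituents are one axial and one equatorial in each chair.
Chair I (carboxyl axial, methoxy equatorial): E = 1.41 kcal/mol.
Chair II (carboxyl equatorial, methoxy axial): E = 0.56 kcal/mol.
Chair II is the more stable (lower-energy) conformer, and in that chair the methoxy group is axial.

axial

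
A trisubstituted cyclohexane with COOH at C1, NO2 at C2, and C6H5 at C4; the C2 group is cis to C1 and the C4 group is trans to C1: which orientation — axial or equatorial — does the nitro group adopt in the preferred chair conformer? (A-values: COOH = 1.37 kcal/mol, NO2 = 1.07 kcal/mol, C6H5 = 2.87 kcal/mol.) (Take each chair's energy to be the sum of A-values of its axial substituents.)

axial

Chair I (carboxyl axial, nitro equatorial, phenyl axial): E = 4.24 kcal/mol.
Chair II (carboxyl equatorial, nitro axial, phenyl equatorial): E = 1.07 kcal/mol.
Chair II is the more stable (lower-energy) conformer, and in that chair the nitro group is axial.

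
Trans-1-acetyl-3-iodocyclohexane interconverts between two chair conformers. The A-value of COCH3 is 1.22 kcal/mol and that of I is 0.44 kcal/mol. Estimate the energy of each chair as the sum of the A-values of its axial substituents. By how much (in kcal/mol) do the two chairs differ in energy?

0.78 kcal/mol

C1 and C3 have the same parity, so for the trans isomer the two substituents are one axial and one equatorial in each chair.
Chair I (acetyl axial, iodo equatorial): E = 1.22 kcal/mol.
Chair II (acetyl equatorial, iodo axial): E = 0.44 kcal/mol.
ΔE = 1.22 − 0.44 = 0.78 kcal/mol; chair II is more stable.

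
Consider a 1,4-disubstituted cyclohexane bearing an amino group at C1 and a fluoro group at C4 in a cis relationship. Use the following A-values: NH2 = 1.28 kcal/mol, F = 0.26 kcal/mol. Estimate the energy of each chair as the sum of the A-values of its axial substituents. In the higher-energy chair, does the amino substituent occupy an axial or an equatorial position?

C1 and C4 have opposite parity, so for the cis isomer the two substituents are one axial and one equatorial in each chair.
Chair I (amino axial, fluoro equatorial): E = 1.28 kcal/mol.
Chair II (amino equatorial, fluoro axial): E = 0.26 kcal/mol.
Chair I is the less stable (higher-energy) conformer, and in that chair the amino group is axial.

axial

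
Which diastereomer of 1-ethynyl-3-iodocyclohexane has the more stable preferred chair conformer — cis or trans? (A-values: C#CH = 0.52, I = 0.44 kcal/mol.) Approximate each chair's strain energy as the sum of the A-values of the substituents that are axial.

cis

At 1,3 positions (parity same): cis → (e,e or a,a); trans → (a,e or e,a).
Best chair for cis: E = 0.00 kcal/mol; best chair for trans: E = 0.44 kcal/mol.
The cis isomer is lower by 0.44 kcal/mol.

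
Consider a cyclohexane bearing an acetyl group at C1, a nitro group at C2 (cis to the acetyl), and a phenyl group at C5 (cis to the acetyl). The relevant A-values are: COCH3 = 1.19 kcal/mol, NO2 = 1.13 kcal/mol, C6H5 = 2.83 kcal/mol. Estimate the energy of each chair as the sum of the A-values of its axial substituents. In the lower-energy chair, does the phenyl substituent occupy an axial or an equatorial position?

equatorial

Chair I (acetyl axial, nitro equatorial, phenyl axial): E = 4.02 kcal/mol.
Chair II (acetyl equatorial, nitro axial, phenyl equatorial): E = 1.13 kcal/mol.
Chair II is the more stable (lower-energy) conformer, and in that chair the phenyl group is equatorial.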